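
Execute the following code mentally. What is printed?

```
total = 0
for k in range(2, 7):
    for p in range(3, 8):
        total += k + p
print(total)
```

225

k=2,p=3: total = 0+5 = 5
k=2,p=4: total = 5+6 = 11
k=2,p=5: total = 11+7 = 18
k=2,p=6: total = 18+8 = 26
k=2,p=7: total = 26+9 = 35
k=3,p=3: total = 35+6 = 41
k=3,p=4: total = 41+7 = 48
k=3,p=5: total = 48+8 = 56
k=3,p=6: total = 56+9 = 65
k=3,p=7: total = 65+10 = 75
k=4,p=3: total = 75+7 = 82
k=4,p=4: total = 82+8 = 90
k=4,p=5: total = 90+9 = 99
k=4,p=6: total = 99+10 = 109
k=4,p=7: total = 109+11 = 120
k=5,p=3: total = 120+8 = 128
k=5,p=4: total = 128+9 = 137
k=5,p=5: total = 137+10 = 147
k=5,p=6: total = 147+11 = 158
k=5,p=7: total = 158+12 = 170
k=6,p=3: total = 170+9 = 179
k=6,p=4: total = 179+10 = 189
k=6,p=5: total = 189+11 = 200
k=6,p=6: total = 200+12 = 212
k=6,p=7: total = 212+13 = 225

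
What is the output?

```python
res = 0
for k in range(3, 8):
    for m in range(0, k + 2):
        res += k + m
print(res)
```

295

k=3,m=0: res = 0+3 = 3
k=3,m=1: res = 3+4 = 7
k=3,m=2: res = 7+5 = 12
k=3,m=3: res = 12+6 = 18
k=3,m=4: res = 18+7 = 25
k=4,m=0: res = 25+4 = 29
k=4,m=1: res = 29+5 = 34
k=4,m=2: res = 34+6 = 40
k=4,m=3: res = 40+7 = 47
k=4,m=4: res = 47+8 = 55
k=4,m=5: res = 55+9 = 64
k=5,m=0: res = 64+5 = 69
k=5,m=1: res = 69+6 = 75
k=5,m=2: res = 75+7 = 82
k=5,m=3: res = 82+8 = 90
k=5,m=4: res = 90+9 = 99
k=5,m=5: res = 99+10 = 109
k=5,m=6: res = 109+11 = 120
k=6,m=0: res = 120+6 = 126
k=6,m=1: res = 126+7 = 133
k=6,m=2: res = 133+8 = 141
k=6,m=3: res = 141+9 = 150
k=6,m=4: res = 150+10 = 160
k=6,m=5: res = 160+11 = 171
k=6,m=6: res = 171+12 = 183
k=6,m=7: res = 183+13 = 196
k=7,m=0: res = 196+7 = 203
k=7,m=1: res = 203+8 = 211
k=7,m=2: res = 211+9 = 220
k=7,m=3: res = 220+10 = 230
k=7,m=4: res = 230+11 = 241
k=7,m=5: res = 241+12 = 253
k=7,m=6: res = 253+13 = 266
k=7,m=7: res = 266+14 = 280
k=7,m=8: res = 280+15 = 295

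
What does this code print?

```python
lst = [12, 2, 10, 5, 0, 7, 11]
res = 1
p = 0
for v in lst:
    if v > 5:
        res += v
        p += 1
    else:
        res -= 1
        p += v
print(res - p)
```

27

v=12: >5, res = 1+12 = 13; p=1
v=2: not >5, res = 13-1 = 12; p=3
v=10: >5, res = 12+10 = 22; p=4
v=5: not >5, res = 22-1 = 21; p=9
v=0: not >5, res = 21-1 = 20; p=9
v=7: >5, res = 20+7 = 27; p=10
v=11: >5, res = 27+11 = 38; p=11
res-p = 38-11 = 27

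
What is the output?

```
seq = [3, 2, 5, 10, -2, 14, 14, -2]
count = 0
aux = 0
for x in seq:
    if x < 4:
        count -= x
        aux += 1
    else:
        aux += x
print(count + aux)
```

46

x=3: <4, count = 0-3 = -3; aux=1
x=2: <4, count = (-3)-2 = -5; aux=2
x=5: not <4; aux=7
x=10: not <4; aux=17
x=-2: <4, count = (-5)-(-2) = -3; aux=18
x=14: not <4; aux=32
x=14: not <4; aux=46
x=-2: <4, count = (-3)-(-2) = -1; aux=47
count+aux = (-1)+47 = 46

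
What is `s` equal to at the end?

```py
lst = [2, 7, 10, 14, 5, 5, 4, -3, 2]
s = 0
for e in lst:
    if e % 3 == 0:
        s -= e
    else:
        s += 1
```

11

e=2: not %3==0, s = 0+1 = 1
e=7: not %3==0, s = 1+1 = 2
e=10: not %3==0, s = 2+1 = 3
e=14: not %3==0, s = 3+1 = 4
e=5: not %3==0, s = 4+1 = 5
e=5: not %3==0, s = 5+1 = 6
e=4: not %3==0, s = 6+1 = 7
e=-3: %3==0, s = 7-(-3) = 10
e=2: not %3==0, s = 10+1 = 11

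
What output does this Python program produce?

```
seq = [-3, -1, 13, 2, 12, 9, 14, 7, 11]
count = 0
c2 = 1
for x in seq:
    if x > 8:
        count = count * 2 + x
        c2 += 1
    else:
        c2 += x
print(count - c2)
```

x=-3: not >8; c2=-2
x=-1: not >8; c2=-3
x=13: >8, count = 0*2+13 = 13; c2=-2
x=2: not >8; c2=0
x=12: >8, count = 13*2+12 = 38; c2=1
x=9: >8, count = 38*2+9 = 85; c2=2
x=14: >8, count = 85*2+14 = 184; c2=3
x=7: not >8; c2=10
x=11: >8, count = 184*2+11 = 379; c2=11
count-c2 = 379-11 = 368

368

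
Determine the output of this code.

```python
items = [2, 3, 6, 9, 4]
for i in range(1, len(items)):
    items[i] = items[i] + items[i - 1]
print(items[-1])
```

24

i=1: items[1] = 3+2 = 5 → [2, 5, 6, 9, 4]
i=2: items[2] = 6+5 = 11 → [2, 5, 11, 9, 4]
i=3: items[3] = 9+11 = 20 → [2, 5, 11, 20, 4]
i=4: items[4] = 4+20 = 24 → [2, 5, 11, 20, 24]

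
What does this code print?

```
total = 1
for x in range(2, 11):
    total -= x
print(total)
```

x=2: total = 1-2 = -1
x=3: total = (-1)-3 = -4
x=4: total = (-4)-4 = -8
x=5: total = (-8)-5 = -13
x=6: total = (-13)-6 = -19
x=7: total = (-19)-7 = -26
x=8: total = (-26)-8 = -34
x=9: total = (-34)-9 = -43
x=10: total = (-43)-10 = -53

-53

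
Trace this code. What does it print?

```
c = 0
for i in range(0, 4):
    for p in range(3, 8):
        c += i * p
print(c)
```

i=0,p=3: c = 0+0 = 0
i=0,p=4: c = 0+0 = 0
i=0,p=5: c = 0+0 = 0
i=0,p=6: c = 0+0 = 0
i=0,p=7: c = 0+0 = 0
i=1,p=3: c = 0+3 = 3
i=1,p=4: c = 3+4 = 7
i=1,p=5: c = 7+5 = 12
i=1,p=6: c = 12+6 = 18
i=1,p=7: c = 18+7 = 25
i=2,p=3: c = 25+6 = 31
i=2,p=4: c = 31+8 = 39
i=2,p=5: c = 39+10 = 49
i=2,p=6: c = 49+12 = 61
i=2,p=7: c = 61+14 = 75
i=3,p=3: c = 75+9 = 84
i=3,p=4: c = 84+12 = 96
i=3,p=5: c = 96+15 = 111
i=3,p=6: c = 111+18 = 129
i=3,p=7: c = 129+21 = 150

150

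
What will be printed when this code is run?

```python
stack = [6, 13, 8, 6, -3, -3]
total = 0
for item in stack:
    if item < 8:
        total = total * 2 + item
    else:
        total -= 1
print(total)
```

47

item=6: <8, total = 0*2+6 = 6
item=13: not <8, total = 6-1 = 5
item=8: not <8, total = 5-1 = 4
item=6: <8, total = 4*2+6 = 14
item=-3: <8, total = 14*2+(-3) = 25
item=-3: <8, total = 25*2+(-3) = 47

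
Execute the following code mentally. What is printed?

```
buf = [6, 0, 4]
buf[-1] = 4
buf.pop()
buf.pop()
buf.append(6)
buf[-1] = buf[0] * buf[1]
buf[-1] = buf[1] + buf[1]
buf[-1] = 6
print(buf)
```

[6, 6]

buf[-1] = 4 → [6, 0, 4]
pop() removes 4 → [6, 0]
pop() removes 0 → [6]
append 6 → [6, 6]
buf[-1] = buf[0]*buf[1] = 6*6 = 36 → [6, 36]
buf[-1] = buf[1]+buf[1] = 36+36 = 72 → [6, 72]
buf[-1] = 6 → [6, 6]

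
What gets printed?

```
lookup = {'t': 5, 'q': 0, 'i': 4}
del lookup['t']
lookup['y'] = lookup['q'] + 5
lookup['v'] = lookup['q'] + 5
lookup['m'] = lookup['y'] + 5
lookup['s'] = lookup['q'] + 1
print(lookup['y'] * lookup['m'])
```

50

del 't' → {'q': 0, 'i': 4}
lookup['y'] = lookup['q']+5 = 5 → {'q': 0, 'i': 4, 'y': 5}
lookup['v'] = lookup['q']+5 = 5 → {'q': 0, 'i': 4, 'y': 5, 'v': 5}
lookup['m'] = lookup['y']+5 = 10 → {'q': 0, 'i': 4, 'y': 5, 'v': 5, 'm': 10}
lookup['s'] = lookup['q']+1 = 1 → {'q': 0, 'i': 4, 'y': 5, 'v': 5, 'm': 10, 's': 1}
lookup['y']*lookup['m'] = 5*10 = 50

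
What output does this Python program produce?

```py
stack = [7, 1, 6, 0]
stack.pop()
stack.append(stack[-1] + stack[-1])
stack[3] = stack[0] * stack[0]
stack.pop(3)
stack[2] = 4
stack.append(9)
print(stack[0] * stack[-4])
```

49

pop() removes 0 → [7, 1, 6]
append stack[-1]+stack[-1] = 6+6 = 12 → [7, 1, 6, 12]
stack[3] = stack[0]*stack[0] = 7*7 = 49 → [7, 1, 6, 49]
pop(3) removes 49 → [7, 1, 6]
stack[2] = 4 → [7, 1, 4]
append 9 → [7, 1, 4, 9]
stack[0]*stack[-4] = 7*7 = 49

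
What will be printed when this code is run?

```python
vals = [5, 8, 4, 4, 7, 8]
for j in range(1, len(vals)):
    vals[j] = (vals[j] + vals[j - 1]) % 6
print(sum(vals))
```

j=1: vals[1] = (8+5)%6 = 1 → [5, 1, 4, 4, 7, 8]
j=2: vals[2] = (4+1)%6 = 5 → [5, 1, 5, 4, 7, 8]
j=3: vals[3] = (4+5)%6 = 3 → [5, 1, 5, 3, 7, 8]
j=4: vals[4] = (7+3)%6 = 4 → [5, 1, 5, 3, 4, 8]
j=5: vals[5] = (8+4)%6 = 0 → [5, 1, 5, 3, 4, 0]
sum = 18

18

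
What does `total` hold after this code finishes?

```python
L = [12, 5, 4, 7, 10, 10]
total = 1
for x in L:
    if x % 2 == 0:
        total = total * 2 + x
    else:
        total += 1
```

170

x=12: even, total = 1*2+12 = 14
x=5: not even, total = 14+1 = 15
x=4: even, total = 15*2+4 = 34
x=7: not even, total = 34+1 = 35
x=10: even, total = 35*2+10 = 80
x=10: even, total = 80*2+10 = 170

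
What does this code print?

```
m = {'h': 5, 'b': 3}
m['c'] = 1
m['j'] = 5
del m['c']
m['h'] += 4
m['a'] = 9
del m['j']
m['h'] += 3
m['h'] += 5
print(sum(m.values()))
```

29

m['c'] = 1 → {'h': 5, 'b': 3, 'c': 1}
m['j'] = 5 → {'h': 5, 'b': 3, 'c': 1, 'j': 5}
del 'c' → {'h': 5, 'b': 3, 'j': 5}
m['h'] = 5+4 = 9 → {'h': 9, 'b': 3, 'j': 5}
m['a'] = 9 → {'h': 9, 'b': 3, 'j': 5, 'a': 9}
del 'j' → {'h': 9, 'b': 3, 'a': 9}
m['h'] = 9+3 = 12 → {'h': 12, 'b': 3, 'a': 9}
m['h'] = 12+5 = 17 → {'h': 17, 'b': 3, 'a': 9}
sum of values = 29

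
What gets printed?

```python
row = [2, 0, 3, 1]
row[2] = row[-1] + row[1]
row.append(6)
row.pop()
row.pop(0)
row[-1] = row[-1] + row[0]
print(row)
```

[0, 1, 1]

row[2] = row[-1]+row[1] = 1+0 = 1 → [2, 0, 1, 1]
append 6 → [2, 0, 1, 1, 6]
pop() removes 6 → [2, 0, 1, 1]
pop(0) removes 2 → [0, 1, 1]
row[-1] = row[-1]+row[0] = 1+0 = 1 → [0, 1, 1]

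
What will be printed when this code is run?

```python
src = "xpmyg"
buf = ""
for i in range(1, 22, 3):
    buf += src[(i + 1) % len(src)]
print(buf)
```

i=1: add src[2]='m' → 'm'
i=4: add src[0]='x' → 'mx'
i=7: add src[3]='y' → 'mxy'
i=10: add src[1]='p' → 'mxyp'
i=13: add src[4]='g' → 'mxypg'
i=16: add src[2]='m' → 'mxypgm'
i=19: add src[0]='x' → 'mxypgmx'

mxypgmx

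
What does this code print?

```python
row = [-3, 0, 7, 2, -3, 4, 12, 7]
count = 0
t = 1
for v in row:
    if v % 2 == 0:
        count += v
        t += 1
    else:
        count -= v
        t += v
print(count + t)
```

v=-3: not even, count = 0-(-3) = 3; t=-2
v=0: even, count = 3+0 = 3; t=-1
v=7: not even, count = 3-7 = -4; t=6
v=2: even, count = (-4)+2 = -2; t=7
v=-3: not even, count = (-2)-(-3) = 1; t=4
v=4: even, count = 1+4 = 5; t=5
v=12: even, count = 5+12 = 17; t=6
v=7: not even, count = 17-7 = 10; t=13
count+t = 10+13 = 23

23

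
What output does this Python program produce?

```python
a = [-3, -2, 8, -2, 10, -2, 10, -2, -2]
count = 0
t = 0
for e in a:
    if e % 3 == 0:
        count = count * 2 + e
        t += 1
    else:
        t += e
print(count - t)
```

e=-3: %3==0, count = 0*2+(-3) = -3; t=1
e=-2: not %3==0; t=-1
e=8: not %3==0; t=7
e=-2: not %3==0; t=5
e=10: not %3==0; t=15
e=-2: not %3==0; t=13
e=10: not %3==0; t=23
e=-2: not %3==0; t=21
e=-2: not %3==0; t=19
count-t = (-3)-19 = -22

-22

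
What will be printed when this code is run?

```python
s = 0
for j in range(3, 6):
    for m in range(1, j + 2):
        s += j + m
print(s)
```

j=3,m=1: s = 0+4 = 4
j=3,m=2: s = 4+5 = 9
j=3,m=3: s = 9+6 = 15
j=3,m=4: s = 15+7 = 22
j=4,m=1: s = 22+5 = 27
j=4,m=2: s = 27+6 = 33
j=4,m=3: s = 33+7 = 40
j=4,m=4: s = 40+8 = 48
j=4,m=5: s = 48+9 = 57
j=5,m=1: s = 57+6 = 63
j=5,m=2: s = 63+7 = 70
j=5,m=3: s = 70+8 = 78
j=5,m=4: s = 78+9 = 87
j=5,m=5: s = 87+10 = 97
j=5,m=6: s = 97+11 = 108

108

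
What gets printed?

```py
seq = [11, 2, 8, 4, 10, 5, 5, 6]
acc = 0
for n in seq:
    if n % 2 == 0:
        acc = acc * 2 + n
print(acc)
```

138

n=11: not even
n=2: even, acc = 0*2+2 = 2
n=8: even, acc = 2*2+8 = 12
n=4: even, acc = 12*2+4 = 28
n=10: even, acc = 28*2+10 = 66
n=5: not even
n=5: not even
n=6: even, acc = 66*2+6 = 138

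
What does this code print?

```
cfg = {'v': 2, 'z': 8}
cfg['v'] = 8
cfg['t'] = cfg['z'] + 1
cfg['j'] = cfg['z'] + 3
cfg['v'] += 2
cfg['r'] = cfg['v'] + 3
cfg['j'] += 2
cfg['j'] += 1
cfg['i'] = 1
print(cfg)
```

cfg['v'] = 8 → {'v': 8, 'z': 8}
cfg['t'] = cfg['z']+1 = 9 → {'v': 8, 'z': 8, 't': 9}
cfg['j'] = cfg['z']+3 = 11 → {'v': 8, 'z': 8, 't': 9, 'j': 11}
cfg['v'] = 8+2 = 10 → {'v': 10, 'z': 8, 't': 9, 'j': 11}
cfg['r'] = cfg['v']+3 = 13 → {'v': 10, 'z': 8, 't': 9, 'j': 11, 'r': 13}
cfg['j'] = 11+2 = 13 → {'v': 10, 'z': 8, 't': 9, 'j': 13, 'r': 13}
cfg['j'] = 13+1 = 14 → {'v': 10, 'z': 8, 't': 9, 'j': 14, 'r': 13}
cfg['i'] = 1 → {'v': 10, 'z': 8, 't': 9, 'j': 14, 'r': 13, 'i': 1}

{'v': 10, 'z': 8, 't': 9, 'j': 14, 'r': 13, 'i': 1}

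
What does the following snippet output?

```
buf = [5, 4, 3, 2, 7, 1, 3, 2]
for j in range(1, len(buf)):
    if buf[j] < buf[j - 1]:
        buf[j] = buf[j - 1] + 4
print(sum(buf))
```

152

j=1: 4<5, buf[1] = 5+4 = 9 → [5, 9, 3, 2, 7, 1, 3, 2]
j=2: 3<9, buf[2] = 9+4 = 13 → [5, 9, 13, 2, 7, 1, 3, 2]
j=3: 2<13, buf[3] = 13+4 = 17 → [5, 9, 13, 17, 7, 1, 3, 2]
j=4: 7<17, buf[4] = 17+4 = 21 → [5, 9, 13, 17, 21, 1, 3, 2]
j=5: 1<21, buf[5] = 21+4 = 25 → [5, 9, 13, 17, 21, 25, 3, 2]
j=6: 3<25, buf[6] = 25+4 = 29 → [5, 9, 13, 17, 21, 25, 29, 2]
j=7: 2<29, buf[7] = 29+4 = 33 → [5, 9, 13, 17, 21, 25, 29, 33]
sum = 152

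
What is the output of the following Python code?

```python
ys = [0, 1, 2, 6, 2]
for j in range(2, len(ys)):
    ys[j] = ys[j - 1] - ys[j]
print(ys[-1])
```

j=2: ys[2] = 1-2 = -1 → [0, 1, -1, 6, 2]
j=3: ys[3] = (-1)-6 = -7 → [0, 1, -1, -7, 2]
j=4: ys[4] = (-7)-2 = -9 → [0, 1, -1, -7, -9]

-9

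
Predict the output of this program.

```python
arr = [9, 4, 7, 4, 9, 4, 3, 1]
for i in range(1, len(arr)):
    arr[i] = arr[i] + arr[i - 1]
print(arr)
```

i=1: arr[1] = 4+9 = 13 → [9, 13, 7, 4, 9, 4, 3, 1]
i=2: arr[2] = 7+13 = 20 → [9, 13, 20, 4, 9, 4, 3, 1]
i=3: arr[3] = 4+20 = 24 → [9, 13, 20, 24, 9, 4, 3, 1]
i=4: arr[4] = 9+24 = 33 → [9, 13, 20, 24, 33, 4, 3, 1]
i=5: arr[5] = 4+33 = 37 → [9, 13, 20, 24, 33, 37, 3, 1]
i=6: arr[6] = 3+37 = 40 → [9, 13, 20, 24, 33, 37, 40, 1]
i=7: arr[7] = 1+40 = 41 → [9, 13, 20, 24, 33, 37, 40, 41]

[9, 13, 20, 24, 33, 37, 40, 41]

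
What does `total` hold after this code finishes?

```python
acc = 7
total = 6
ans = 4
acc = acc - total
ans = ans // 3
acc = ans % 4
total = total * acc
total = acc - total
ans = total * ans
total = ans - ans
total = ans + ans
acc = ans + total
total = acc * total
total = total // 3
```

50

acc = 7-6 = 1
ans = 4//3 = 1
acc = 1%4 = 1
total = 6*1 = 6
total = 1-6 = -5
ans = (-5)*1 = -5
total = (-5)-(-5) = 0
total = (-5)+(-5) = -10
acc = (-5)+(-10) = -15
total = (-15)*(-10) = 150
total = 150//3 = 50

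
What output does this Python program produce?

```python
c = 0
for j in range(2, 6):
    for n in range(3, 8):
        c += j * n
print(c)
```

350

j=2,n=3: c = 0+6 = 6
j=2,n=4: c = 6+8 = 14
j=2,n=5: c = 14+10 = 24
j=2,n=6: c = 24+12 = 36
j=2,n=7: c = 36+14 = 50
j=3,n=3: c = 50+9 = 59
j=3,n=4: c = 59+12 = 71
j=3,n=5: c = 71+15 = 86
j=3,n=6: c = 86+18 = 104
j=3,n=7: c = 104+21 = 125
j=4,n=3: c = 125+12 = 137
j=4,n=4: c = 137+16 = 153
j=4,n=5: c = 153+20 = 173
j=4,n=6: c = 173+24 = 197
j=4,n=7: c = 197+28 = 225
j=5,n=3: c = 225+15 = 240
j=5,n=4: c = 240+20 = 260
j=5,n=5: c = 260+25 = 285
j=5,n=6: c = 285+30 = 315
j=5,n=7: c = 315+35 = 350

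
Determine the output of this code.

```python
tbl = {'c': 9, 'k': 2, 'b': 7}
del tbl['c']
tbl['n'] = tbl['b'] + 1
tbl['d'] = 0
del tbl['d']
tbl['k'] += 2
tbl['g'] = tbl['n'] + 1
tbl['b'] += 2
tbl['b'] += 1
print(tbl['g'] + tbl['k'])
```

13

del 'c' → {'k': 2, 'b': 7}
tbl['n'] = tbl['b']+1 = 8 → {'k': 2, 'b': 7, 'n': 8}
tbl['d'] = 0 → {'k': 2, 'b': 7, 'n': 8, 'd': 0}
del 'd' → {'k': 2, 'b': 7, 'n': 8}
tbl['k'] = 2+2 = 4 → {'k': 4, 'b': 7, 'n': 8}
tbl['g'] = tbl['n']+1 = 9 → {'k': 4, 'b': 7, 'n': 8, 'g': 9}
tbl['b'] = 7+2 = 9 → {'k': 4, 'b': 9, 'n': 8, 'g': 9}
tbl['b'] = 9+1 = 10 → {'k': 4, 'b': 10, 'n': 8, 'g': 9}
tbl['g']+tbl['k'] = 9+4 = 13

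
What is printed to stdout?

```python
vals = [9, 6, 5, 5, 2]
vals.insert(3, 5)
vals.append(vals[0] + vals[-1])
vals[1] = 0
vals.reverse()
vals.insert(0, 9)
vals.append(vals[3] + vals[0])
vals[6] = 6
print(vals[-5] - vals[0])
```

-4

insert 5 at 3 → [9, 6, 5, 5, 5, 2]
append vals[0]+vals[-1] = 9+2 = 11 → [9, 6, 5, 5, 5, 2, 11]
vals[1] = 0 → [9, 0, 5, 5, 5, 2, 11]
reverse → [11, 2, 5, 5, 5, 0, 9]
insert 9 at 0 → [9, 11, 2, 5, 5, 5, 0, 9]
append vals[3]+vals[0] = 5+9 = 14 → [9, 11, 2, 5, 5, 5, 0, 9, 14]
vals[6] = 6 → [9, 11, 2, 5, 5, 5, 6, 9, 14]
vals[-5]-vals[0] = 5-9 = -4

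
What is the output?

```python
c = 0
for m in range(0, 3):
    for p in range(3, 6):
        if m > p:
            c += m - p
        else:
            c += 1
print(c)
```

9

m=0,p=3: not 0>3, c = 0+1 = 1
m=0,p=4: not 0>4, c = 1+1 = 2
m=0,p=5: not 0>5, c = 2+1 = 3
m=1,p=3: not 1>3, c = 3+1 = 4
m=1,p=4: not 1>4, c = 4+1 = 5
m=1,p=5: not 1>5, c = 5+1 = 6
m=2,p=3: not 2>3, c = 6+1 = 7
m=2,p=4: not 2>4, c = 7+1 = 8
m=2,p=5: not 2>5, c = 8+1 = 9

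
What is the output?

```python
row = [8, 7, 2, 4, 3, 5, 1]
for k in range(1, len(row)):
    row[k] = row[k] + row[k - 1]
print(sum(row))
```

k=1: row[1] = 7+8 = 15 → [8, 15, 2, 4, 3, 5, 1]
k=2: row[2] = 2+15 = 17 → [8, 15, 17, 4, 3, 5, 1]
k=3: row[3] = 4+17 = 21 → [8, 15, 17, 21, 3, 5, 1]
k=4: row[4] = 3+21 = 24 → [8, 15, 17, 21, 24, 5, 1]
k=5: row[5] = 5+24 = 29 → [8, 15, 17, 21, 24, 29, 1]
k=6: row[6] = 1+29 = 30 → [8, 15, 17, 21, 24, 29, 30]
sum = 144

144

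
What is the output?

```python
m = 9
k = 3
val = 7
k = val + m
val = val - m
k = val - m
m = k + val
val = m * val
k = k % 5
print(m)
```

-13

k = 7+9 = 16
val = 7-9 = -2
k = (-2)-9 = -11
m = (-11)+(-2) = -13
val = (-13)*(-2) = 26
k = (-11)%5 = 4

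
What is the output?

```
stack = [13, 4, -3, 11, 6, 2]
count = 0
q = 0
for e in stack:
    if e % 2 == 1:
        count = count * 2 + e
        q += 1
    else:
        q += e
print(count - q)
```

e=13: odd, count = 0*2+13 = 13; q=1
e=4: not odd; q=5
e=-3: odd, count = 13*2+(-3) = 23; q=6
e=11: odd, count = 23*2+11 = 57; q=7
e=6: not odd; q=13
e=2: not odd; q=15
count-q = 57-15 = 42

42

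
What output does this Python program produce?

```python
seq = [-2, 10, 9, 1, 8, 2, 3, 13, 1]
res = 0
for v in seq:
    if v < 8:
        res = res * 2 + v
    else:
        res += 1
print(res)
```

33

v=-2: <8, res = 0*2+(-2) = -2
v=10: not <8, res = (-2)+1 = -1
v=9: not <8, res = (-1)+1 = 0
v=1: <8, res = 0*2+1 = 1
v=8: not <8, res = 1+1 = 2
v=2: <8, res = 2*2+2 = 6
v=3: <8, res = 6*2+3 = 15
v=13: not <8, res = 15+1 = 16
v=1: <8, res = 16*2+1 = 33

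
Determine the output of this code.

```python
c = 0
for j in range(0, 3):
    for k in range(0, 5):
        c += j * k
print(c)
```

j=0,k=0: c = 0+0 = 0
j=0,k=1: c = 0+0 = 0
j=0,k=2: c = 0+0 = 0
j=0,k=3: c = 0+0 = 0
j=0,k=4: c = 0+0 = 0
j=1,k=0: c = 0+0 = 0
j=1,k=1: c = 0+1 = 1
j=1,k=2: c = 1+2 = 3
j=1,k=3: c = 3+3 = 6
j=1,k=4: c = 6+4 = 10
j=2,k=0: c = 10+0 = 10
j=2,k=1: c = 10+2 = 12
j=2,k=2: c = 12+4 = 16
j=2,k=3: c = 16+6 = 22
j=2,k=4: c = 22+8 = 30

30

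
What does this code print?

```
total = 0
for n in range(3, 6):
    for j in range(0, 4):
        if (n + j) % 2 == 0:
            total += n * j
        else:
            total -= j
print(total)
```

32

n=3,j=0: odd sum, total = 0-0 = 0
n=3,j=1: even sum, total = 0+3 = 3
n=3,j=2: odd sum, total = 3-2 = 1
n=3,j=3: even sum, total = 1+9 = 10
n=4,j=0: even sum, total = 10+0 = 10
n=4,j=1: odd sum, total = 10-1 = 9
n=4,j=2: even sum, total = 9+8 = 17
n=4,j=3: odd sum, total = 17-3 = 14
n=5,j=0: odd sum, total = 14-0 = 14
n=5,j=1: even sum, total = 14+5 = 19
n=5,j=2: odd sum, total = 19-2 = 17
n=5,j=3: even sum, total = 17+15 = 32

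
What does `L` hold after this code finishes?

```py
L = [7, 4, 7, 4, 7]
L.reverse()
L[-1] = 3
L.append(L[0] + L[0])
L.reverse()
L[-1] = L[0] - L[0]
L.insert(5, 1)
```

[14, 3, 4, 7, 4, 1, 0]

reverse → [7, 4, 7, 4, 7]
L[-1] = 3 → [7, 4, 7, 4, 3]
append L[0]+L[0] = 7+7 = 14 → [7, 4, 7, 4, 3, 14]
reverse → [14, 3, 4, 7, 4, 7]
L[-1] = L[0]-L[0] = 14-14 = 0 → [14, 3, 4, 7, 4, 0]
insert 1 at 5 → [14, 3, 4, 7, 4, 1, 0]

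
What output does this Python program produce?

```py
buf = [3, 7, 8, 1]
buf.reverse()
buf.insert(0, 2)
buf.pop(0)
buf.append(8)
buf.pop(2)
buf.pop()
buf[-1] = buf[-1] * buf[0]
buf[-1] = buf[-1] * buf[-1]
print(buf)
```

[1, 8, 9]

reverse → [1, 8, 7, 3]
insert 2 at 0 → [2, 1, 8, 7, 3]
pop(0) removes 2 → [1, 8, 7, 3]
append 8 → [1, 8, 7, 3, 8]
pop(2) removes 7 → [1, 8, 3, 8]
pop() removes 8 → [1, 8, 3]
buf[-1] = buf[-1]*buf[0] = 3*1 = 3 → [1, 8, 3]
buf[-1] = buf[-1]*buf[-1] = 3*3 = 9 → [1, 8, 9]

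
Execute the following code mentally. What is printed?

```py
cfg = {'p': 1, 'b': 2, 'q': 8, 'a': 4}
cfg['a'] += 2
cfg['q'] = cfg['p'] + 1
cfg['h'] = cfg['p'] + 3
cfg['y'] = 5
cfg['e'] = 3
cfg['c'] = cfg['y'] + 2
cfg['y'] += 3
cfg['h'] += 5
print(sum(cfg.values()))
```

38

cfg['a'] = 4+2 = 6 → {'p': 1, 'b': 2, 'q': 8, 'a': 6}
cfg['q'] = cfg['p']+1 = 2 → {'p': 1, 'b': 2, 'q': 2, 'a': 6}
cfg['h'] = cfg['p']+3 = 4 → {'p': 1, 'b': 2, 'q': 2, 'a': 6, 'h': 4}
cfg['y'] = 5 → {'p': 1, 'b': 2, 'q': 2, 'a': 6, 'h': 4, 'y': 5}
cfg['e'] = 3 → {'p': 1, 'b': 2, 'q': 2, 'a': 6, 'h': 4, 'y': 5, 'e': 3}
cfg['c'] = cfg['y']+2 = 7 → {'p': 1, 'b': 2, 'q': 2, 'a': 6, 'h': 4, 'y': 5, 'e': 3, 'c': 7}
cfg['y'] = 5+3 = 8 → {'p': 1, 'b': 2, 'q': 2, 'a': 6, 'h': 4, 'y': 8, 'e': 3, 'c': 7}
cfg['h'] = 4+5 = 9 → {'p': 1, 'b': 2, 'q': 2, 'a': 6, 'h': 9, 'y': 8, 'e': 3, 'c': 7}
sum of values = 38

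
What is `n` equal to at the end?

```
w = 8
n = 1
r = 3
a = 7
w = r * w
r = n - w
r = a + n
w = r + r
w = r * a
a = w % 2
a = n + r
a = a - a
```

1

w = 3*8 = 24
r = 1-24 = -23
r = 7+1 = 8
w = 8+8 = 16
w = 8*7 = 56
a = 56%2 = 0
a = 1+8 = 9
a = 9-9 = 0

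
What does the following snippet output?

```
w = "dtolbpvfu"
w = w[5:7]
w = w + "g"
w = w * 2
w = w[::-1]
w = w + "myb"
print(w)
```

slice [5:7] → 'pv'
+ 'g' → 'pvg'
repeat ×2 → 'pvgpvg'
reverse → 'gvpgvp'
+ 'myb' → 'gvpgvpmyb'

gvpgvpmyb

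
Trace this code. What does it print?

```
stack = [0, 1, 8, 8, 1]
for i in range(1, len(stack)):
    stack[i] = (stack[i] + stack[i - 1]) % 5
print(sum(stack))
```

10

i=1: stack[1] = (1+0)%5 = 1 → [0, 1, 8, 8, 1]
i=2: stack[2] = (8+1)%5 = 4 → [0, 1, 4, 8, 1]
i=3: stack[3] = (8+4)%5 = 2 → [0, 1, 4, 2, 1]
i=4: stack[4] = (1+2)%5 = 3 → [0, 1, 4, 2, 3]
sum = 10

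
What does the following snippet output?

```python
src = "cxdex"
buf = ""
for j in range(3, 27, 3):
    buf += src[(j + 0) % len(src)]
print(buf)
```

j=3: add src[3]='e' → 'e'
j=6: add src[1]='x' → 'ex'
j=9: add src[4]='x' → 'exx'
j=12: add src[2]='d' → 'exxd'
j=15: add src[0]='c' → 'exxdc'
j=18: add src[3]='e' → 'exxdce'
j=21: add src[1]='x' → 'exxdcex'
j=24: add src[4]='x' → 'exxdcexx'

exxdcexx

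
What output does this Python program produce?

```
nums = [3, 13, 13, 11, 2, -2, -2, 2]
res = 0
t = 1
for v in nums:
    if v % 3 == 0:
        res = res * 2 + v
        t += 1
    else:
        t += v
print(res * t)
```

117

v=3: %3==0, res = 0*2+3 = 3; t=2
v=13: not %3==0; t=15
v=13: not %3==0; t=28
v=11: not %3==0; t=39
v=2: not %3==0; t=41
v=-2: not %3==0; t=39
v=-2: not %3==0; t=37
v=2: not %3==0; t=39
res*t = 3*39 = 117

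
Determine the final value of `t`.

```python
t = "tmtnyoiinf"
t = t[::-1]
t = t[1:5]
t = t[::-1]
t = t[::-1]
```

'niio'

reverse → 'fniioyntmt'
slice [1:5] → 'niio'
reverse → 'oiin'
reverse → 'niio'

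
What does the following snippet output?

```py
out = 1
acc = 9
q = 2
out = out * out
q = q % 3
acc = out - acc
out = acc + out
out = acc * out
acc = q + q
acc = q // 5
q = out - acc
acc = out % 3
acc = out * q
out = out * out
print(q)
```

56

out = 1*1 = 1
q = 2%3 = 2
acc = 1-9 = -8
out = (-8)+1 = -7
out = (-8)*(-7) = 56
acc = 2+2 = 4
acc = 2//5 = 0
q = 56-0 = 56
acc = 56%3 = 2
acc = 56*56 = 3136
out = 56*56 = 3136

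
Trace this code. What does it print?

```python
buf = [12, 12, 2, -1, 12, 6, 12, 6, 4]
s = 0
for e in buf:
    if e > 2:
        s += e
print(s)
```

e=12: >2, s = 0+12 = 12
e=12: >2, s = 12+12 = 24
e=2: not >2
e=-1: not >2
e=12: >2, s = 24+12 = 36
e=6: >2, s = 36+6 = 42
e=12: >2, s = 42+12 = 54
e=6: >2, s = 54+6 = 60
e=4: >2, s = 60+4 = 64

64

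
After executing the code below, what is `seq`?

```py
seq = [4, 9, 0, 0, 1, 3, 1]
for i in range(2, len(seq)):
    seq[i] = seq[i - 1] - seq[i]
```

[4, 9, 9, 9, 8, 5, 4]

i=2: seq[2] = 9-0 = 9 → [4, 9, 9, 0, 1, 3, 1]
i=3: seq[3] = 9-0 = 9 → [4, 9, 9, 9, 1, 3, 1]
i=4: seq[4] = 9-1 = 8 → [4, 9, 9, 9, 8, 3, 1]
i=5: seq[5] = 8-3 = 5 → [4, 9, 9, 9, 8, 5, 1]
i=6: seq[6] = 5-1 = 4 → [4, 9, 9, 9, 8, 5, 4]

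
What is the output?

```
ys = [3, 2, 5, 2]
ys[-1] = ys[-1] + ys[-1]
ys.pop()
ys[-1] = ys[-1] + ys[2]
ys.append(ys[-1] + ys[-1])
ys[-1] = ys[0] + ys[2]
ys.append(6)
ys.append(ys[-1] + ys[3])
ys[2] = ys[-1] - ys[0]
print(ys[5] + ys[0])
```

ys[-1] = ys[-1]+ys[-1] = 2+2 = 4 → [3, 2, 5, 4]
pop() removes 4 → [3, 2, 5]
ys[-1] = ys[-1]+ys[2] = 5+5 = 10 → [3, 2, 10]
append ys[-1]+ys[-1] = 10+10 = 20 → [3, 2, 10, 20]
ys[-1] = ys[0]+ys[2] = 3+10 = 13 → [3, 2, 10, 13]
append 6 → [3, 2, 10, 13, 6]
append ys[-1]+ys[3] = 6+13 = 19 → [3, 2, 10, 13, 6, 19]
ys[2] = ys[-1]-ys[0] = 19-3 = 16 → [3, 2, 16, 13, 6, 19]
ys[5]+ys[0] = 19+3 = 22

22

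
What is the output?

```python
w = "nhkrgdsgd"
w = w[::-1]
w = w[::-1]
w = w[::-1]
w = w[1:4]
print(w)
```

reverse → 'dgsdgrkhn'
reverse → 'nhkrgdsgd'
reverse → 'dgsdgrkhn'
slice [1:4] → 'gsd'

gsd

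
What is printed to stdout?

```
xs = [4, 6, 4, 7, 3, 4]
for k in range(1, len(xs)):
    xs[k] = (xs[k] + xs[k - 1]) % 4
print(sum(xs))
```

9

k=1: xs[1] = (6+4)%4 = 2 → [4, 2, 4, 7, 3, 4]
k=2: xs[2] = (4+2)%4 = 2 → [4, 2, 2, 7, 3, 4]
k=3: xs[3] = (7+2)%4 = 1 → [4, 2, 2, 1, 3, 4]
k=4: xs[4] = (3+1)%4 = 0 → [4, 2, 2, 1, 0, 4]
k=5: xs[5] = (4+0)%4 = 0 → [4, 2, 2, 1, 0, 0]
sum = 9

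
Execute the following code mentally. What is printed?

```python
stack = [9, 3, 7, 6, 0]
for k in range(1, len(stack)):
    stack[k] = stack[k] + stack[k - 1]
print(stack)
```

k=1: stack[1] = 3+9 = 12 → [9, 12, 7, 6, 0]
k=2: stack[2] = 7+12 = 19 → [9, 12, 19, 6, 0]
k=3: stack[3] = 6+19 = 25 → [9, 12, 19, 25, 0]
k=4: stack[4] = 0+25 = 25 → [9, 12, 19, 25, 25]

[9, 12, 19, 25, 25]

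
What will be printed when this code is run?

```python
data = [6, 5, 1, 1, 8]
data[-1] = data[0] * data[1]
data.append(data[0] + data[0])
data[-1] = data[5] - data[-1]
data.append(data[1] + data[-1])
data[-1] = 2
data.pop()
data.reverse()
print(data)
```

data[-1] = data[0]*data[1] = 6*5 = 30 → [6, 5, 1, 1, 30]
append data[0]+data[0] = 6+6 = 12 → [6, 5, 1, 1, 30, 12]
data[-1] = data[5]-data[-1] = 12-12 = 0 → [6, 5, 1, 1, 30, 0]
append data[1]+data[-1] = 5+0 = 5 → [6, 5, 1, 1, 30, 0, 5]
data[-1] = 2 → [6, 5, 1, 1, 30, 0, 2]
pop() removes 2 → [6, 5, 1, 1, 30, 0]
reverse → [0, 30, 1, 1, 5, 6]

[0, 30, 1, 1, 5, 6]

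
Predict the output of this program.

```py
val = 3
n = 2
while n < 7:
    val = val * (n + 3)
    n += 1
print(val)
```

n=2: val = 3*5 = 15
n=3: val = 15*6 = 90
n=4: val = 90*7 = 630
n=5: val = 630*8 = 5040
n=6: val = 5040*9 = 45360

45360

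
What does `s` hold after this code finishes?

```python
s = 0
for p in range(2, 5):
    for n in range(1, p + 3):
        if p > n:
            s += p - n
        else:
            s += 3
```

37

p=2,n=1: 2>1, s = 0+1 = 1
p=2,n=2: not 2>2, s = 1+3 = 4
p=2,n=3: not 2>3, s = 4+3 = 7
p=2,n=4: not 2>4, s = 7+3 = 10
p=3,n=1: 3>1, s = 10+2 = 12
p=3,n=2: 3>2, s = 12+1 = 13
p=3,n=3: not 3>3, s = 13+3 = 16
p=3,n=4: not 3>4, s = 16+3 = 19
p=3,n=5: not 3>5, s = 19+3 = 22
p=4,n=1: 4>1, s = 22+3 = 25
p=4,n=2: 4>2, s = 25+2 = 27
p=4,n=3: 4>3, s = 27+1 = 28
p=4,n=4: not 4>4, s = 28+3 = 31
p=4,n=5: not 4>5, s = 31+3 = 34
p=4,n=6: not 4>6, s = 34+3 = 37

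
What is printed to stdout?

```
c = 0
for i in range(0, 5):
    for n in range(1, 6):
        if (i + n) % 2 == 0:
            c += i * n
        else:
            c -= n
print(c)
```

i=0,n=1: odd sum, c = 0-1 = -1
i=0,n=2: even sum, c = (-1)+0 = -1
i=0,n=3: odd sum, c = (-1)-3 = -4
i=0,n=4: even sum, c = (-4)+0 = -4
i=0,n=5: odd sum, c = (-4)-5 = -9
i=1,n=1: even sum, c = (-9)+1 = -8
i=1,n=2: odd sum, c = (-8)-2 = -10
i=1,n=3: even sum, c = (-10)+3 = -7
i=1,n=4: odd sum, c = (-7)-4 = -11
i=1,n=5: even sum, c = (-11)+5 = -6
i=2,n=1: odd sum, c = (-6)-1 = -7
i=2,n=2: even sum, c = (-7)+4 = -3
i=2,n=3: odd sum, c = (-3)-3 = -6
i=2,n=4: even sum, c = (-6)+8 = 2
i=2,n=5: odd sum, c = 2-5 = -3
i=3,n=1: even sum, c = (-3)+3 = 0
i=3,n=2: odd sum, c = 0-2 = -2
i=3,n=3: even sum, c = (-2)+9 = 7
i=3,n=4: odd sum, c = 7-4 = 3
i=3,n=5: even sum, c = 3+15 = 18
i=4,n=1: odd sum, c = 18-1 = 17
i=4,n=2: even sum, c = 17+8 = 25
i=4,n=3: odd sum, c = 25-3 = 22
i=4,n=4: even sum, c = 22+16 = 38
i=4,n=5: odd sum, c = 38-5 = 33

33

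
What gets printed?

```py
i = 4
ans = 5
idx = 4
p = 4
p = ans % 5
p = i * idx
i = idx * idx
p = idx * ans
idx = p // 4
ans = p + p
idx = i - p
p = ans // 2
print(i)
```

16

p = 5%5 = 0
p = 4*4 = 16
i = 4*4 = 16
p = 4*5 = 20
idx = 20//4 = 5
ans = 20+20 = 40
idx = 16-20 = -4
p = 40//2 = 20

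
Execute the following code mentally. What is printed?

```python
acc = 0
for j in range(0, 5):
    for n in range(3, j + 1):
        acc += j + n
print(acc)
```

j=3,n=3: acc = 0+6 = 6
j=4,n=3: acc = 6+7 = 13
j=4,n=4: acc = 13+8 = 21

21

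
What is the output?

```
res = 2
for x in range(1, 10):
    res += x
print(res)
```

x=1: res = 2+1 = 3
x=2: res = 3+2 = 5
x=3: res = 5+3 = 8
x=4: res = 8+4 = 12
x=5: res = 12+5 = 17
x=6: res = 17+6 = 23
x=7: res = 23+7 = 30
x=8: res = 30+8 = 38
x=9: res = 38+9 = 47

47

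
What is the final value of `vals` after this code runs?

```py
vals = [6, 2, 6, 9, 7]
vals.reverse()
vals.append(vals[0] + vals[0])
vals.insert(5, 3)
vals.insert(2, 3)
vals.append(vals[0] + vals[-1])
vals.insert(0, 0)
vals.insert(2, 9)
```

[0, 7, 9, 9, 3, 6, 2, 6, 3, 14, 21]

reverse → [7, 9, 6, 2, 6]
append vals[0]+vals[0] = 7+7 = 14 → [7, 9, 6, 2, 6, 14]
insert 3 at 5 → [7, 9, 6, 2, 6, 3, 14]
insert 3 at 2 → [7, 9, 3, 6, 2, 6, 3, 14]
append vals[0]+vals[-1] = 7+14 = 21 → [7, 9, 3, 6, 2, 6, 3, 14, 21]
insert 0 at 0 → [0, 7, 9, 3, 6, 2, 6, 3, 14, 21]
insert 9 at 2 → [0, 7, 9, 9, 3, 6, 2, 6, 3, 14, 21]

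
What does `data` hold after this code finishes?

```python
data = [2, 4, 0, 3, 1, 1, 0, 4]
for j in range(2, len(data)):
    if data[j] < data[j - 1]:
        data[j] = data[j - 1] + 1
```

[2, 4, 5, 6, 7, 8, 9, 10]

j=2: 0<4, data[2] = 4+1 = 5 → [2, 4, 5, 3, 1, 1, 0, 4]
j=3: 3<5, data[3] = 5+1 = 6 → [2, 4, 5, 6, 1, 1, 0, 4]
j=4: 1<6, data[4] = 6+1 = 7 → [2, 4, 5, 6, 7, 1, 0, 4]
j=5: 1<7, data[5] = 7+1 = 8 → [2, 4, 5, 6, 7, 8, 0, 4]
j=6: 0<8, data[6] = 8+1 = 9 → [2, 4, 5, 6, 7, 8, 9, 4]
j=7: 4<9, data[7] = 9+1 = 10 → [2, 4, 5, 6, 7, 8, 9, 10]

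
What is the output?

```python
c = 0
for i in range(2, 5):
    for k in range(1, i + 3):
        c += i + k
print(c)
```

93

i=2,k=1: c = 0+3 = 3
i=2,k=2: c = 3+4 = 7
i=2,k=3: c = 7+5 = 12
i=2,k=4: c = 12+6 = 18
i=3,k=1: c = 18+4 = 22
i=3,k=2: c = 22+5 = 27
i=3,k=3: c = 27+6 = 33
i=3,k=4: c = 33+7 = 40
i=3,k=5: c = 40+8 = 48
i=4,k=1: c = 48+5 = 53
i=4,k=2: c = 53+6 = 59
i=4,k=3: c = 59+7 = 66
i=4,k=4: c = 66+8 = 74
i=4,k=5: c = 74+9 = 83
i=4,k=6: c = 83+10 = 93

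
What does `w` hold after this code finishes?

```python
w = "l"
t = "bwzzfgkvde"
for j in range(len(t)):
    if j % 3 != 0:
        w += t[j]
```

'lwzfgvd'

j=0: skip
j=1: add 'w' → 'lw'
j=2: add 'z' → 'lwz'
j=3: skip
j=4: add 'f' → 'lwzf'
j=5: add 'g' → 'lwzfg'
j=6: skip
j=7: add 'v' → 'lwzfgv'
j=8: add 'd' → 'lwzfgvd'
j=9: skip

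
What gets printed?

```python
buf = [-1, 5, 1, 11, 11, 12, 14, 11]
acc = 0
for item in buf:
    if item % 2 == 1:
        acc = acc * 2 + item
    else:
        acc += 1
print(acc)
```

137

item=-1: odd, acc = 0*2+(-1) = -1
item=5: odd, acc = (-1)*2+5 = 3
item=1: odd, acc = 3*2+1 = 7
item=11: odd, acc = 7*2+11 = 25
item=11: odd, acc = 25*2+11 = 61
item=12: not odd, acc = 61+1 = 62
item=14: not odd, acc = 62+1 = 63
item=11: odd, acc = 63*2+11 = 137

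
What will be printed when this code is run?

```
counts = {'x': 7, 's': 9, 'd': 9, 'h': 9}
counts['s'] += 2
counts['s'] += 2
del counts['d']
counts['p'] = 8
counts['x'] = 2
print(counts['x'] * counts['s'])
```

counts['s'] = 9+2 = 11 → {'x': 7, 's': 11, 'd': 9, 'h': 9}
counts['s'] = 11+2 = 13 → {'x': 7, 's': 13, 'd': 9, 'h': 9}
del 'd' → {'x': 7, 's': 13, 'h': 9}
counts['p'] = 8 → {'x': 7, 's': 13, 'h': 9, 'p': 8}
counts['x'] = 2 → {'x': 2, 's': 13, 'h': 9, 'p': 8}
counts['x']*counts['s'] = 2*13 = 26

26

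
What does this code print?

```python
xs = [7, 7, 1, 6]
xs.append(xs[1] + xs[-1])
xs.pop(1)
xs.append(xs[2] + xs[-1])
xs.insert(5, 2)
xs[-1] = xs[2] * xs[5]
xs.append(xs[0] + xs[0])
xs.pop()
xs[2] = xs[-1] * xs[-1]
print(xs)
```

append xs[1]+xs[-1] = 7+6 = 13 → [7, 7, 1, 6, 13]
pop(1) removes 7 → [7, 1, 6, 13]
append xs[2]+xs[-1] = 6+13 = 19 → [7, 1, 6, 13, 19]
insert 2 at 5 → [7, 1, 6, 13, 19, 2]
xs[-1] = xs[2]*xs[5] = 6*2 = 12 → [7, 1, 6, 13, 19, 12]
append xs[0]+xs[0] = 7+7 = 14 → [7, 1, 6, 13, 19, 12, 14]
pop() removes 14 → [7, 1, 6, 13, 19, 12]
xs[2] = xs[-1]*xs[-1] = 12*12 = 144 → [7, 1, 144, 13, 19, 12]

[7, 1, 144, 13, 19, 12]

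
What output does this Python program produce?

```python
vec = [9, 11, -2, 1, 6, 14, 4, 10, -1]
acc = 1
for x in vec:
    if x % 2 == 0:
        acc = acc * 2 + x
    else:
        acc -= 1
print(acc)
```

x=9: not even, acc = 1-1 = 0
x=11: not even, acc = 0-1 = -1
x=-2: even, acc = (-1)*2+(-2) = -4
x=1: not even, acc = (-4)-1 = -5
x=6: even, acc = (-5)*2+6 = -4
x=14: even, acc = (-4)*2+14 = 6
x=4: even, acc = 6*2+4 = 16
x=10: even, acc = 16*2+10 = 42
x=-1: not even, acc = 42-1 = 41

41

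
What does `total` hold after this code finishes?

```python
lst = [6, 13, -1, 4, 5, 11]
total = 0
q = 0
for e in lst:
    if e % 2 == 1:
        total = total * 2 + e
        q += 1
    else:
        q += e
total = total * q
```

1694

e=6: not odd; q=6
e=13: odd, total = 0*2+13 = 13; q=7
e=-1: odd, total = 13*2+(-1) = 25; q=8
e=4: not odd; q=12
e=5: odd, total = 25*2+5 = 55; q=13
e=11: odd, total = 55*2+11 = 121; q=14
total*q = 121*14 = 1694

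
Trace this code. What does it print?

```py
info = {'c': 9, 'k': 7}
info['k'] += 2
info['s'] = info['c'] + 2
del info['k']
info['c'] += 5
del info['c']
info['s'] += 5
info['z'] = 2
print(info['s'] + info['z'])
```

18

info['k'] = 7+2 = 9 → {'c': 9, 'k': 9}
info['s'] = info['c']+2 = 11 → {'c': 9, 'k': 9, 's': 11}
del 'k' → {'c': 9, 's': 11}
info['c'] = 9+5 = 14 → {'c': 14, 's': 11}
del 'c' → {'s': 11}
info['s'] = 11+5 = 16 → {'s': 16}
info['z'] = 2 → {'s': 16, 'z': 2}
info['s']+info['z'] = 16+2 = 18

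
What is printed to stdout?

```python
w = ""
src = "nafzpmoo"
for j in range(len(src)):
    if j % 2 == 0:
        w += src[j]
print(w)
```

nfpo

j=0: add 'n' → 'n'
j=1: skip
j=2: add 'f' → 'nf'
j=3: skip
j=4: add 'p' → 'nfp'
j=5: skip
j=6: add 'o' → 'nfpo'
j=7: skip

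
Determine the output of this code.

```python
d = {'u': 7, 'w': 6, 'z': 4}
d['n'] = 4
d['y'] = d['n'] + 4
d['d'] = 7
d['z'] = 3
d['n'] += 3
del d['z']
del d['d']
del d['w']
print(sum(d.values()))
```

22

d['n'] = 4 → {'u': 7, 'w': 6, 'z': 4, 'n': 4}
d['y'] = d['n']+4 = 8 → {'u': 7, 'w': 6, 'z': 4, 'n': 4, 'y': 8}
d['d'] = 7 → {'u': 7, 'w': 6, 'z': 4, 'n': 4, 'y': 8, 'd': 7}
d['z'] = 3 → {'u': 7, 'w': 6, 'z': 3, 'n': 4, 'y': 8, 'd': 7}
d['n'] = 4+3 = 7 → {'u': 7, 'w': 6, 'z': 3, 'n': 7, 'y': 8, 'd': 7}
del 'z' → {'u': 7, 'w': 6, 'n': 7, 'y': 8, 'd': 7}
del 'd' → {'u': 7, 'w': 6, 'n': 7, 'y': 8}
del 'w' → {'u': 7, 'n': 7, 'y': 8}
sum of values = 22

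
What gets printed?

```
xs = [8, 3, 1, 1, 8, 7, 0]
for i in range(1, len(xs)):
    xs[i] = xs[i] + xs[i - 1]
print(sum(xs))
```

121

i=1: xs[1] = 3+8 = 11 → [8, 11, 1, 1, 8, 7, 0]
i=2: xs[2] = 1+11 = 12 → [8, 11, 12, 1, 8, 7, 0]
i=3: xs[3] = 1+12 = 13 → [8, 11, 12, 13, 8, 7, 0]
i=4: xs[4] = 8+13 = 21 → [8, 11, 12, 13, 21, 7, 0]
i=5: xs[5] = 7+21 = 28 → [8, 11, 12, 13, 21, 28, 0]
i=6: xs[6] = 0+28 = 28 → [8, 11, 12, 13, 21, 28, 28]
sum = 121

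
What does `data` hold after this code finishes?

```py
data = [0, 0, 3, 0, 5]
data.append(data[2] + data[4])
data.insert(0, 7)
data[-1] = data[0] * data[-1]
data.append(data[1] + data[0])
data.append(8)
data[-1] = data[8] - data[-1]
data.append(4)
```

append data[2]+data[4] = 3+5 = 8 → [0, 0, 3, 0, 5, 8]
insert 7 at 0 → [7, 0, 0, 3, 0, 5, 8]
data[-1] = data[0]*data[-1] = 7*8 = 56 → [7, 0, 0, 3, 0, 5, 56]
append data[1]+data[0] = 0+7 = 7 → [7, 0, 0, 3, 0, 5, 56, 7]
append 8 → [7, 0, 0, 3, 0, 5, 56, 7, 8]
data[-1] = data[8]-data[-1] = 8-8 = 0 → [7, 0, 0, 3, 0, 5, 56, 7, 0]
append 4 → [7, 0, 0, 3, 0, 5, 56, 7, 0, 4]

[7, 0, 0, 3, 0, 5, 56, 7, 0, 4]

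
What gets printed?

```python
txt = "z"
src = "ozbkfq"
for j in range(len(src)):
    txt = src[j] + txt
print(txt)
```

j=0: prepend 'o' → 'oz'
j=1: prepend 'z' → 'zoz'
j=2: prepend 'b' → 'bzoz'
j=3: prepend 'k' → 'kbzoz'
j=4: prepend 'f' → 'fkbzoz'
j=5: prepend 'q' → 'qfkbzoz'

qfkbzoz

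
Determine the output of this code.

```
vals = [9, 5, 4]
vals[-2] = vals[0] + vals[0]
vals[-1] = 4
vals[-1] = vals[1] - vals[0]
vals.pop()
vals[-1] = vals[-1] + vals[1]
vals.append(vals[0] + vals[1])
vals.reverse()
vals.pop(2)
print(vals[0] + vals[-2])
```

vals[-2] = vals[0]+vals[0] = 9+9 = 18 → [9, 18, 4]
vals[-1] = 4 → [9, 18, 4]
vals[-1] = vals[1]-vals[0] = 18-9 = 9 → [9, 18, 9]
pop() removes 9 → [9, 18]
vals[-1] = vals[-1]+vals[1] = 18+18 = 36 → [9, 36]
append vals[0]+vals[1] = 9+36 = 45 → [9, 36, 45]
reverse → [45, 36, 9]
pop(2) removes 9 → [45, 36]
vals[0]+vals[-2] = 45+45 = 90

90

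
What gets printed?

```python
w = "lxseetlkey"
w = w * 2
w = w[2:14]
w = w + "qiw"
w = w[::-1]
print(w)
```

wiqesxlyekltees

repeat ×2 → 'lxseetlkeylxseetlkey'
slice [2:14] → 'seetlkeylxse'
+ 'qiw' → 'seetlkeylxseqiw'
reverse → 'wiqesxlyekltees'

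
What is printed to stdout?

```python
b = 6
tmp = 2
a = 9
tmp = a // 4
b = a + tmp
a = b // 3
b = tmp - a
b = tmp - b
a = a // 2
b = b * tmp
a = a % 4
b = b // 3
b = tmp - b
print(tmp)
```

tmp = 9//4 = 2
b = 9+2 = 11
a = 11//3 = 3
b = 2-3 = -1
b = 2-(-1) = 3
a = 3//2 = 1
b = 3*2 = 6
a = 1%4 = 1
b = 6//3 = 2
b = 2-2 = 0

2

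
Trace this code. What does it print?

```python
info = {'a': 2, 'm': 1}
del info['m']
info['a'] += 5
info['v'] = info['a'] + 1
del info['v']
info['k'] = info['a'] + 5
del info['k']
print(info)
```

del 'm' → {'a': 2}
info['a'] = 2+5 = 7 → {'a': 7}
info['v'] = info['a']+1 = 8 → {'a': 7, 'v': 8}
del 'v' → {'a': 7}
info['k'] = info['a']+5 = 12 → {'a': 7, 'k': 12}
del 'k' → {'a': 7}

{'a': 7}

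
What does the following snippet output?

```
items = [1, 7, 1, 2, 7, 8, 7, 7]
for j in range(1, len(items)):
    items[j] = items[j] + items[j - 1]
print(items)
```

[1, 8, 9, 11, 18, 26, 33, 40]

j=1: items[1] = 7+1 = 8 → [1, 8, 1, 2, 7, 8, 7, 7]
j=2: items[2] = 1+8 = 9 → [1, 8, 9, 2, 7, 8, 7, 7]
j=3: items[3] = 2+9 = 11 → [1, 8, 9, 11, 7, 8, 7, 7]
j=4: items[4] = 7+11 = 18 → [1, 8, 9, 11, 18, 8, 7, 7]
j=5: items[5] = 8+18 = 26 → [1, 8, 9, 11, 18, 26, 7, 7]
j=6: items[6] = 7+26 = 33 → [1, 8, 9, 11, 18, 26, 33, 7]
j=7: items[7] = 7+33 = 40 → [1, 8, 9, 11, 18, 26, 33, 40]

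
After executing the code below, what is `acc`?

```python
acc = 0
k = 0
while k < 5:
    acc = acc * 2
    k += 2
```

0

k=0: acc = 0*2 = 0
k=2: acc = 0*2 = 0
k=4: acc = 0*2 = 0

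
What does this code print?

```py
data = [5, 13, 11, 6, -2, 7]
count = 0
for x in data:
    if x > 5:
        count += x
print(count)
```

37

x=5: not >5
x=13: >5, count = 0+13 = 13
x=11: >5, count = 13+11 = 24
x=6: >5, count = 24+6 = 30
x=-2: not >5
x=7: >5, count = 30+7 = 37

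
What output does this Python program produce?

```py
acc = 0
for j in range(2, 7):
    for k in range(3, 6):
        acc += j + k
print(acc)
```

120

j=2,k=3: acc = 0+5 = 5
j=2,k=4: acc = 5+6 = 11
j=2,k=5: acc = 11+7 = 18
j=3,k=3: acc = 18+6 = 24
j=3,k=4: acc = 24+7 = 31
j=3,k=5: acc = 31+8 = 39
j=4,k=3: acc = 39+7 = 46
j=4,k=4: acc = 46+8 = 54
j=4,k=5: acc = 54+9 = 63
j=5,k=3: acc = 63+8 = 71
j=5,k=4: acc = 71+9 = 80
j=5,k=5: acc = 80+10 = 90
j=6,k=3: acc = 90+9 = 99
j=6,k=4: acc = 99+10 = 109
j=6,k=5: acc = 109+11 = 120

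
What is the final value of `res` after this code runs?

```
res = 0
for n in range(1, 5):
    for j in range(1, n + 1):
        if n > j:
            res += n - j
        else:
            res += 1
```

14

n=1,j=1: not 1>1, res = 0+1 = 1
n=2,j=1: 2>1, res = 1+1 = 2
n=2,j=2: not 2>2, res = 2+1 = 3
n=3,j=1: 3>1, res = 3+2 = 5
n=3,j=2: 3>2, res = 5+1 = 6
n=3,j=3: not 3>3, res = 6+1 = 7
n=4,j=1: 4>1, res = 7+3 = 10
n=4,j=2: 4>2, res = 10+2 = 12
n=4,j=3: 4>3, res = 12+1 = 13
n=4,j=4: not 4>4, res = 13+1 = 14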